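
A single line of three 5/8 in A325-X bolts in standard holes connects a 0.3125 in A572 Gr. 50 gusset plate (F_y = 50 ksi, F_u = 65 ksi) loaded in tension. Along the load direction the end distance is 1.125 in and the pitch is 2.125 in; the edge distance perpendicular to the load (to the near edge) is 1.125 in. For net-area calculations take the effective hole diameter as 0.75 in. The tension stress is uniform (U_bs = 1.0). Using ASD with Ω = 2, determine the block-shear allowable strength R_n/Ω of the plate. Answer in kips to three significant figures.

28.9 kips

Shear plane L_v = 1.125 + 2·2.125 = 5.375 in; A_gv = 5.375 × 0.3125 = 1.68 in².
A_nv = (5.375 − 2.5·0.75) × 0.3125 = 1.094 in².
A_nt = (1.125 − 0.5·0.75) × 0.3125 = 0.2344 in².
0.6 F_u A_nv = 42.66 kips; 0.6 F_y A_gv = 50.39 kips → shear rupture governs the shear term.
R_n = 42.66 + 1.0 × 65 × 0.2344 = 57.89 kips.
Allowable strength R_n/Ω = 57.89 / 2 = 28.9 kips.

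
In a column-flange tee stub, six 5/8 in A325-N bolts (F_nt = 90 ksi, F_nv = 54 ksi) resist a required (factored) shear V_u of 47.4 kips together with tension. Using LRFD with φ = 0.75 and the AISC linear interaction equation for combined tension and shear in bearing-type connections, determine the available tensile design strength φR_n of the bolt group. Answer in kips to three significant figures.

A_b = π·0.625²/4 = 0.3068 in²; f_rv = 47.4 / (6 × 0.3068) = 25.75 ksi.
F'_nt = 1.3 F_nt − (F_nt / φF_nv) f_rv = 1.3·90 − (90/(0.75·54))·25.75 = 59.78 ksi, capped at F_nt → F'_nt = 59.78 ksi.
R_n = F'_nt · A_b · n = 59.78 × 0.3068 × 6 = 110 kips.
Design strength φR_n = 0.75 × 110 = 82.5 kips.

82.5 kips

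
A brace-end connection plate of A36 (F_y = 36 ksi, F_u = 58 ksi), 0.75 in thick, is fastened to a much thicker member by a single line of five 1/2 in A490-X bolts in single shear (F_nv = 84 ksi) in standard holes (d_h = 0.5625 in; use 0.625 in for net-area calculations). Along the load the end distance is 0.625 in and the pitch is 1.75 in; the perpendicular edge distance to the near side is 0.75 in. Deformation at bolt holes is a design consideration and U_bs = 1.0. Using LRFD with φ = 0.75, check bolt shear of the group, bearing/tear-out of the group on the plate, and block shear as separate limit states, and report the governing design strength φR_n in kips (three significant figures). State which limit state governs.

Bolt shear: A_b = π·0.5²/4 = 0.1963 in²; R_n = 84 × 0.1963 × 5 × 1 = 82.47 kips → 0.75 × 82.47 = 61.9 kips.
Bearing: edge l_c = 0.3438, r_n = 17.94 kips; interior l_c = 1.188, r_n = 52.2 kips; R_n = 17.94 + 4·52.2 = 226.7 kips → 170 kips.
Block shear: A_gv = 5.719, A_nv = 3.609, A_nt = 0.3281 in²; R_n = min(0.6F_uA_nv, 0.6F_yA_gv) + U_bs·F_u·A_nt = 142.6 kips → 107 kips.
Bolt shear governs: 61.9 kips.

61.9 kips (bolt shear governs)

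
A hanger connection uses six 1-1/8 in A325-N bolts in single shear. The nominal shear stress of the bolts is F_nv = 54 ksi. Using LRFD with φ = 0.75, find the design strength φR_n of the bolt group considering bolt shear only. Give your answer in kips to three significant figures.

242 kips

A_b = π × 1.125² / 4 = 0.994 in².
R_n = F_nv · A_b · n · n_s = 54 × 0.994 × 6 × 1 = 322.1 kips.
Design strength φR_n = 0.75 × 322.1 = 242 kips.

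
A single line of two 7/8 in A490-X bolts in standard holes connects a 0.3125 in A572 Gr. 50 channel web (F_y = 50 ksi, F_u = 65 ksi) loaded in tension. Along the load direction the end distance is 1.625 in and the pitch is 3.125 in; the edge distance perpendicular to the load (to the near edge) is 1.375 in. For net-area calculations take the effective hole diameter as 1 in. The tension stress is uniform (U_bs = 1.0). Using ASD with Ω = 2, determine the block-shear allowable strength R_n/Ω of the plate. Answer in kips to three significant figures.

Shear plane L_v = 1.625 + 1·3.125 = 4.75 in; A_gv = 4.75 × 0.3125 = 1.484 in².
A_nv = (4.75 − 1.5·1) × 0.3125 = 1.016 in².
A_nt = (1.375 − 0.5·1) × 0.3125 = 0.2734 in².
0.6 F_u A_nv = 39.61 kips; 0.6 F_y A_gv = 44.53 kips → shear rupture governs the shear term.
R_n = 39.61 + 1.0 × 65 × 0.2734 = 57.38 kips.
Allowable strength R_n/Ω = 57.38 / 2 = 28.7 kips.

28.7 kips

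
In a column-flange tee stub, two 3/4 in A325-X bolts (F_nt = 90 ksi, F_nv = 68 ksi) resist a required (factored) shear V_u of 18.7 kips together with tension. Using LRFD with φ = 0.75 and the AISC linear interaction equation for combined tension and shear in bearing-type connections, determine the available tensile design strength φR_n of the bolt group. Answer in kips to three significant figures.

A_b = π·0.75²/4 = 0.4418 in²; f_rv = 18.7 / (2 × 0.4418) = 21.16 ksi.
F'_nt = 1.3 F_nt − (F_nt / φF_nv) f_rv = 1.3·90 − (90/(0.75·68))·21.16 = 79.65 ksi, capped at F_nt → F'_nt = 79.65 ksi.
R_n = F'_nt · A_b · n = 79.65 × 0.4418 × 2 = 70.38 kips.
Design strength φR_n = 0.75 × 70.38 = 52.8 kips.

52.8 kips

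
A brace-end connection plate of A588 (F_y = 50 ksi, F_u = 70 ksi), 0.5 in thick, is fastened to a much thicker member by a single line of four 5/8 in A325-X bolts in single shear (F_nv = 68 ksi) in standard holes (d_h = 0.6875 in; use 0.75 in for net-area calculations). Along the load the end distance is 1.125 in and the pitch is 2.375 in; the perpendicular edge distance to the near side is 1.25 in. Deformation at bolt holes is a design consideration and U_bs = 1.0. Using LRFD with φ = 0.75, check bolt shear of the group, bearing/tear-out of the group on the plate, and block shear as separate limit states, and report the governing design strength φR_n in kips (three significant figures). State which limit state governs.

Bolt shear: A_b = π·0.625²/4 = 0.3068 in²; R_n = 68 × 0.3068 × 4 × 1 = 83.45 kips → 0.75 × 83.45 = 62.6 kips.
Bearing: edge l_c = 0.7812, r_n = 32.81 kips; interior l_c = 1.688, r_n = 52.5 kips; R_n = 32.81 + 3·52.5 = 190.3 kips → 143 kips.
Block shear: A_gv = 4.125, A_nv = 2.812, A_nt = 0.4375 in²; R_n = min(0.6F_uA_nv, 0.6F_yA_gv) + U_bs·F_u·A_nt = 148.8 kips → 112 kips.
Bolt shear governs: 62.6 kips.

62.6 kips (bolt shear governs)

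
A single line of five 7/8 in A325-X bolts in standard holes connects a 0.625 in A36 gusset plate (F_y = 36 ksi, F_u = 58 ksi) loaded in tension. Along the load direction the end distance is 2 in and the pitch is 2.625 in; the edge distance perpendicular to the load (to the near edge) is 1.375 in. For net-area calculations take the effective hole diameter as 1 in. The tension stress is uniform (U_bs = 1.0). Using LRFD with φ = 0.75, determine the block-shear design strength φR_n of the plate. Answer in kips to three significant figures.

150 kips

Shear plane L_v = 2 + 4·2.625 = 12.5 in; A_gv = 12.5 × 0.625 = 7.812 in².
A_nv = (12.5 − 4.5·1) × 0.625 = 5 in².
A_nt = (1.375 − 0.5·1) × 0.625 = 0.5469 in².
0.6 F_u A_nv = 174 kips; 0.6 F_y A_gv = 168.7 kips → shear yielding governs the shear term.
R_n = 168.7 + 1.0 × 58 × 0.5469 = 200.5 kips.
Design strength φR_n = 0.75 × 200.5 = 150 kips.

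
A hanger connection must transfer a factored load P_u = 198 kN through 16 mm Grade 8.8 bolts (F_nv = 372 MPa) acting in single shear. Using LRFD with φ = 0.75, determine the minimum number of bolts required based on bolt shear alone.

4 bolts

A_b = π·16²/4 = 201.1 mm².
Per-bolt design strength φR_n = 0.75 × 372 × 201.1 × 1 / 1000 = 56.1 kN.
n ≥ 198 / 56.1 = 3.53 → use 4 bolts.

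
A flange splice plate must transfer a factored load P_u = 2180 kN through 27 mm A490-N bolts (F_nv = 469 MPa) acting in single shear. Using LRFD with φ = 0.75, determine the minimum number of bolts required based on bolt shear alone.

11 bolts

A_b = π·27²/4 = 572.6 mm².
Per-bolt design strength φR_n = 0.75 × 469 × 572.6 × 1 / 1000 = 201.4 kN.
n ≥ 2180 / 201.4 = 10.82 → use 11 bolts.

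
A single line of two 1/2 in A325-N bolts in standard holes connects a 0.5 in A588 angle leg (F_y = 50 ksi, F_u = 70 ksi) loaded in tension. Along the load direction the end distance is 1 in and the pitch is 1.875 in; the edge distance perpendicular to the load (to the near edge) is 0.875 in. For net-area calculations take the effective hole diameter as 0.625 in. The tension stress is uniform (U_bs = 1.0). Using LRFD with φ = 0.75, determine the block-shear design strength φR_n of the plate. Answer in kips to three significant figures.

Shear plane L_v = 1 + 1·1.875 = 2.875 in; A_gv = 2.875 × 0.5 = 1.438 in².
A_nv = (2.875 − 1.5·0.625) × 0.5 = 0.9688 in².
A_nt = (0.875 − 0.5·0.625) × 0.5 = 0.2812 in².
0.6 F_u A_nv = 40.69 kips; 0.6 F_y A_gv = 43.12 kips → shear rupture governs the shear term.
R_n = 40.69 + 1.0 × 70 × 0.2812 = 60.38 kips.
Design strength φR_n = 0.75 × 60.38 = 45.3 kips.

45.3 kips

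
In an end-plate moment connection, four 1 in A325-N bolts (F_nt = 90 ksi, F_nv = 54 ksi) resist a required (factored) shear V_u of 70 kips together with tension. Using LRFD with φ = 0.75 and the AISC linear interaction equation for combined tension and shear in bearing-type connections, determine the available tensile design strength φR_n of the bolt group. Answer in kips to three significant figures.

159 kips

A_b = π·1²/4 = 0.7854 in²; f_rv = 70 / (4 × 0.7854) = 22.28 ksi.
F'_nt = 1.3 F_nt − (F_nt / φF_nv) f_rv = 1.3·90 − (90/(0.75·54))·22.28 = 67.49 ksi, capped at F_nt → F'_nt = 67.49 ksi.
R_n = F'_nt · A_b · n = 67.49 × 0.7854 × 4 = 212 kips.
Design strength φR_n = 0.75 × 212 = 159 kips.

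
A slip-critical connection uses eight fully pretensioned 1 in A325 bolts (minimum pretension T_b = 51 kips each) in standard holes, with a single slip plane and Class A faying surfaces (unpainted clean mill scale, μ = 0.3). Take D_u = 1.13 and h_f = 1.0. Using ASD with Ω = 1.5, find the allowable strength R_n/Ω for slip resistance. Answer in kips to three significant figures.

R_n = μ · D_u · h_f · T_b · n_s · n_b = 0.3 × 1.13 × 1.0 × 51 × 1 × 8 = 138.3 kips.
Allowable strength R_n/Ω = 138.3 / 1.5 = 92.2 kips.

92.2 kips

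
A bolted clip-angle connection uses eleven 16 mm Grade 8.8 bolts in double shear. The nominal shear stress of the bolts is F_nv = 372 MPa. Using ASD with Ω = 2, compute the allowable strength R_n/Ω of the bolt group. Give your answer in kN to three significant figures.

A_b = π × 16² / 4 = 201.1 mm².
R_n = F_nv · A_b · n · n_s = 372 × 201.1 × 11 × 2 / 1000 = 1645 kN.
Allowable strength R_n/Ω = 1645 / 2 = 823 kN.

823 kN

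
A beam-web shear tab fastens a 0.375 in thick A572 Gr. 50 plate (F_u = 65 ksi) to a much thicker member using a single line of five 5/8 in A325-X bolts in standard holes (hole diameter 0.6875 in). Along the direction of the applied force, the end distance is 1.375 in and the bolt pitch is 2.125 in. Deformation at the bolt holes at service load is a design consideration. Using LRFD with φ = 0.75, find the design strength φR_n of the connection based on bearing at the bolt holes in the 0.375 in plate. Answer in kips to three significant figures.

132 kips

Per bolt r_n = 1.2 l_c t F_u ≤ 2.4 d t F_u; upper limit = 2.4 × 0.625 × 0.375 × 65 = 36.56 kips.
Edge bolt: l_c = 1.375 − 0.6875/2 = 1.031 in → 1.2 × 1.031 × 0.375 × 65 = 30.16 → r_n = 30.16 kips.
Interior bolts: l_c = 2.125 − 0.6875 = 1.438 in → 1.2 × 1.438 × 0.375 × 65 = 42.05 → r_n = 36.56 kips.
R_n = 1 × 30.16 + 4 × 36.56 = 176.4 kips.
Design strength φR_n = 0.75 × 176.4 = 132 kips.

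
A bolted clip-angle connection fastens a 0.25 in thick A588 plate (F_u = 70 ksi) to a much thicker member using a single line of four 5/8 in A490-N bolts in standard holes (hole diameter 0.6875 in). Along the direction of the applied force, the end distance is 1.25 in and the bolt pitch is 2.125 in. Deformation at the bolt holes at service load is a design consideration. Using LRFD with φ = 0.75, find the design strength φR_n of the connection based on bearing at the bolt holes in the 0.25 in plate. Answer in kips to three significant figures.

Per bolt r_n = 1.2 l_c t F_u ≤ 2.4 d t F_u; upper limit = 2.4 × 0.625 × 0.25 × 70 = 26.25 kips.
Edge bolt: l_c = 1.25 − 0.6875/2 = 0.9062 in → 1.2 × 0.9062 × 0.25 × 70 = 19.03 → r_n = 19.03 kips.
Interior bolts: l_c = 2.125 − 0.6875 = 1.438 in → 1.2 × 1.438 × 0.25 × 70 = 30.19 → r_n = 26.25 kips.
R_n = 1 × 19.03 + 3 × 26.25 = 97.78 kips.
Design strength φR_n = 0.75 × 97.78 = 73.3 kips.

73.3 kips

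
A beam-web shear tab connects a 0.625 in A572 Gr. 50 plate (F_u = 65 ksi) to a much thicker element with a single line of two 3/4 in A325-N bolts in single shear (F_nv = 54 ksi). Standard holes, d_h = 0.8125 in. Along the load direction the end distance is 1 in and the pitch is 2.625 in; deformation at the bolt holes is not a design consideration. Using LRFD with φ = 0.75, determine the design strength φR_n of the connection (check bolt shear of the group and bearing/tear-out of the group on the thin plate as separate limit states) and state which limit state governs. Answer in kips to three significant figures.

Bolt shear: A_b = π·0.75²/4 = 0.4418 in²; R_n = 54 × 0.4418 × 2 × 1 = 47.71 kips → 0.75 × 47.71 = 35.8 kips.
Bearing (1.5 l_c t F_u ≤ 3.0 d t F_u): upper limit = 3.0·0.75·0.625·65 = 91.41 kips.
  Edge l_c = 1 − 0.8125/2 = 0.5938 → r_n = 36.18 kips; interior l_c = 2.625 − 0.8125 = 1.812 → r_n = 91.41 kips.
  R_n,bearing = 1·36.18 + 1·91.41 = 127.6 kips → 0.75 × 127.6 = 95.7 kips.
Bolt shear governs: 35.8 kips.

35.8 kips (bolt shear governs)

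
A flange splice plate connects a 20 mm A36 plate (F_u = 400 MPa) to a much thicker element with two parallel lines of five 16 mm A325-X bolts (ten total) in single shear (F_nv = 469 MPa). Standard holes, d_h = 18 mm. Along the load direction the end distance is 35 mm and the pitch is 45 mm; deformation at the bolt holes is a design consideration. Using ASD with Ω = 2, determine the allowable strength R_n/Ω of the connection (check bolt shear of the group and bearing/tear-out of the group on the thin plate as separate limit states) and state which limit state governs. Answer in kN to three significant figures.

471 kN (bolt shear governs)

Bolt shear: A_b = π·16²/4 = 201.1 mm²; R_n = 469 × 201.1 × 10 × 1 / 1000 = 943 kN → 943 / 2 = 471 kN.
Bearing (1.2 l_c t F_u ≤ 2.4 d t F_u): upper limit = 2.4·16·20·400 / 1000 = 307.2 kN.
  Edge l_c = 35 − 18/2 = 26 → r_n = 249.6 kN; interior l_c = 45 − 18 = 27 → r_n = 259.2 kN.
  R_n,bearing = 2·249.6 + 8·259.2 = 2573 kN → 2573 / 2 = 1290 kN.
Bolt shear governs: 471 kN.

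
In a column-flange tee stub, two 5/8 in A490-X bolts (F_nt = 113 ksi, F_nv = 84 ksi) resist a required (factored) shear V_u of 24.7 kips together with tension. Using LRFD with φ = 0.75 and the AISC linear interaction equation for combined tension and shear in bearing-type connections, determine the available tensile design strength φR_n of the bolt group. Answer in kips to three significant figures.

A_b = π·0.625²/4 = 0.3068 in²; f_rv = 24.7 / (2 × 0.3068) = 40.25 ksi.
F'_nt = 1.3 F_nt − (F_nt / φF_nv) f_rv = 1.3·113 − (113/(0.75·84))·40.25 = 74.7 ksi, capped at F_nt → F'_nt = 74.7 ksi.
R_n = F'_nt · A_b · n = 74.7 × 0.3068 × 2 = 45.83 kips.
Design strength φR_n = 0.75 × 45.83 = 34.4 kips.

34.4 kips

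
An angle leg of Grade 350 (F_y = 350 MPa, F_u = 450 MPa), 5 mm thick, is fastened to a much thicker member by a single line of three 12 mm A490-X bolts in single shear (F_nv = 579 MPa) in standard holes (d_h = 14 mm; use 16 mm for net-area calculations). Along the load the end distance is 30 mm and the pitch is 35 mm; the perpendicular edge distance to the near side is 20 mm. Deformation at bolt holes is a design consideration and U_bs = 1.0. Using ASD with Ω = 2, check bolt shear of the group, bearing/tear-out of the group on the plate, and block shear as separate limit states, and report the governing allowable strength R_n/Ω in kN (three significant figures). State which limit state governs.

54 kN (block shear governs)

Bolt shear: A_b = π·12²/4 = 113.1 mm²; R_n = 579 × 113.1 × 3 × 1 / 1000 = 196.5 kN → 196.5 / 2 = 98.2 kN.
Bearing: edge l_c = 23, r_n = 62.1 kN; interior l_c = 21, r_n = 56.7 kN; R_n = 62.1 + 2·56.7 = 175.5 kN → 87.8 kN.
Block shear: A_gv = 500, A_nv = 300, A_nt = 60 mm²; R_n = min(0.6F_uA_nv, 0.6F_yA_gv) + U_bs·F_u·A_nt = 108 kN → 54 kN.
Block shear governs: 54 kN.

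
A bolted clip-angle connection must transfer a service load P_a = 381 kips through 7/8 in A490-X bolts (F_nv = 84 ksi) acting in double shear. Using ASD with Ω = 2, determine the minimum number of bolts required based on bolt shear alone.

8 bolts

A_b = π·0.875²/4 = 0.6013 in².
Per-bolt allowable strength R_n/Ω = 84 × 0.6013 × 2 / 2 = 50.51 kips.
n ≥ 381 / 50.51 = 7.543 → use 8 bolts.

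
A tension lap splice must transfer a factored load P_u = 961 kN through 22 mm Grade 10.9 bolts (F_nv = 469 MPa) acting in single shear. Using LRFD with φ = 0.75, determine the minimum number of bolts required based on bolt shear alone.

A_b = π·22²/4 = 380.1 mm².
Per-bolt design strength φR_n = 0.75 × 469 × 380.1 × 1 / 1000 = 133.7 kN.
n ≥ 961 / 133.7 = 7.187 → use 8 bolts.

8 bolts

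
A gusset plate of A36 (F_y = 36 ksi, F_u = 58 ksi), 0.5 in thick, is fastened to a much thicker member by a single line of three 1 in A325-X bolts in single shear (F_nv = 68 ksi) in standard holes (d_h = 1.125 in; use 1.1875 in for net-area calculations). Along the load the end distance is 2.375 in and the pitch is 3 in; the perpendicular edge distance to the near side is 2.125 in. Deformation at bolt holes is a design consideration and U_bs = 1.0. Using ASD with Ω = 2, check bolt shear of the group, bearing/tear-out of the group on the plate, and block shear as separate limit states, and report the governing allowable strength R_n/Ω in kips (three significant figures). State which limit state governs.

67.4 kips (block shear governs)

Bolt shear: A_b = π·1²/4 = 0.7854 in²; R_n = 68 × 0.7854 × 3 × 1 = 160.2 kips → 160.2 / 2 = 80.1 kips.
Bearing: edge l_c = 1.812, r_n = 63.07 kips; interior l_c = 1.875, r_n = 65.25 kips; R_n = 63.07 + 2·65.25 = 193.6 kips → 96.8 kips.
Block shear: A_gv = 4.188, A_nv = 2.703, A_nt = 0.7656 in²; R_n = min(0.6F_uA_nv, 0.6F_yA_gv) + U_bs·F_u·A_nt = 134.9 kips → 67.4 kips.
Block shear governs: 67.4 kips.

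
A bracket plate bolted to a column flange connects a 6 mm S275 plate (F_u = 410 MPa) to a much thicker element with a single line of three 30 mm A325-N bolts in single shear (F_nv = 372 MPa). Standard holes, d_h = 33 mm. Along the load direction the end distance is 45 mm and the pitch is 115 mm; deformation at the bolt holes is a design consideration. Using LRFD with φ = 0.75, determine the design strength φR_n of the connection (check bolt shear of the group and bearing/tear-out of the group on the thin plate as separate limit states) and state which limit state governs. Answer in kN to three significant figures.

329 kN (bearing governs)

Bolt shear: A_b = π·30²/4 = 706.9 mm²; R_n = 372 × 706.9 × 3 × 1 / 1000 = 788.9 kN → 0.75 × 788.9 = 592 kN.
Bearing (1.2 l_c t F_u ≤ 2.4 d t F_u): upper limit = 2.4·30·6·410 / 1000 = 177.1 kN.
  Edge l_c = 45 − 33/2 = 28.5 → r_n = 84.13 kN; interior l_c = 115 − 33 = 82 → r_n = 177.1 kN.
  R_n,bearing = 1·84.13 + 2·177.1 = 438.4 kN → 0.75 × 438.4 = 329 kN.
Bearing governs: 329 kN.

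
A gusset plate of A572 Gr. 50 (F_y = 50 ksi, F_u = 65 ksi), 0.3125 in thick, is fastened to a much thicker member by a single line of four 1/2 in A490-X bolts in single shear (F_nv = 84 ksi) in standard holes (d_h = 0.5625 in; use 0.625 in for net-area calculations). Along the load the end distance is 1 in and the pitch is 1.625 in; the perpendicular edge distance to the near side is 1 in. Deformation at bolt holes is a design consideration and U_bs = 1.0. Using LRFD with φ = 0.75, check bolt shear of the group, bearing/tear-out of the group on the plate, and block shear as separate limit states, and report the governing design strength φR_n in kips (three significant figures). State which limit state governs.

44.2 kips (block shear governs)

Bolt shear: A_b = π·0.5²/4 = 0.1963 in²; R_n = 84 × 0.1963 × 4 × 1 = 65.97 kips → 0.75 × 65.97 = 49.5 kips.
Bearing: edge l_c = 0.7188, r_n = 17.52 kips; interior l_c = 1.062, r_n = 24.38 kips; R_n = 17.52 + 3·24.38 = 90.64 kips → 68 kips.
Block shear: A_gv = 1.836, A_nv = 1.152, A_nt = 0.2148 in²; R_n = min(0.6F_uA_nv, 0.6F_yA_gv) + U_bs·F_u·A_nt = 58.91 kips → 44.2 kips.
Block shear governs: 44.2 kips.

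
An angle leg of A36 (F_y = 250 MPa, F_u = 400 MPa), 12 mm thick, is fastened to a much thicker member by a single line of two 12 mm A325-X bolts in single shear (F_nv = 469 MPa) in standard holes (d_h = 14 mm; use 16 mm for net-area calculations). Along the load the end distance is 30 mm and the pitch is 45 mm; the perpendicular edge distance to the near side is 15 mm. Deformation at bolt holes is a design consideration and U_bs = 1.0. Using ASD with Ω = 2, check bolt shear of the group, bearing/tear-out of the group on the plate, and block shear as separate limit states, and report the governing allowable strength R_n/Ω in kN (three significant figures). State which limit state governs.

Bolt shear: A_b = π·12²/4 = 113.1 mm²; R_n = 469 × 113.1 × 2 × 1 / 1000 = 106.1 kN → 106.1 / 2 = 53 kN.
Bearing: edge l_c = 23, r_n = 132.5 kN; interior l_c = 31, r_n = 138.2 kN; R_n = 132.5 + 1·138.2 = 270.7 kN → 135 kN.
Block shear: A_gv = 900, A_nv = 612, A_nt = 84 mm²; R_n = min(0.6F_uA_nv, 0.6F_yA_gv) + U_bs·F_u·A_nt = 168.6 kN → 84.3 kN.
Bolt shear governs: 53 kN.

53 kN (bolt shear governs)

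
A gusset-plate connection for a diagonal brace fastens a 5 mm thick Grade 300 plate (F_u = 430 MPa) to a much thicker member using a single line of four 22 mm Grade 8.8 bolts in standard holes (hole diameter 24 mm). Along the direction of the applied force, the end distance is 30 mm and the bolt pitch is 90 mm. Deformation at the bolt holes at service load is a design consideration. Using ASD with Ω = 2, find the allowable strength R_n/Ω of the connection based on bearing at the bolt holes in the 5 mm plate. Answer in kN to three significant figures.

Per bolt r_n = 1.2 l_c t F_u ≤ 2.4 d t F_u; upper limit = 2.4 × 22 × 5 × 430 / 1000 = 113.5 kN.
Edge bolt: l_c = 30 − 24/2 = 18 mm → 1.2 × 18 × 5 × 430 / 1000 = 46.44 → r_n = 46.44 kN.
Interior bolts: l_c = 90 − 24 = 66 mm → 1.2 × 66 × 5 × 430 / 1000 = 170.3 → r_n = 113.5 kN.
R_n = 1 × 46.44 + 3 × 113.5 = 387 kN.
Allowable strength R_n/Ω = 387 / 2 = 194 kN.

194 kN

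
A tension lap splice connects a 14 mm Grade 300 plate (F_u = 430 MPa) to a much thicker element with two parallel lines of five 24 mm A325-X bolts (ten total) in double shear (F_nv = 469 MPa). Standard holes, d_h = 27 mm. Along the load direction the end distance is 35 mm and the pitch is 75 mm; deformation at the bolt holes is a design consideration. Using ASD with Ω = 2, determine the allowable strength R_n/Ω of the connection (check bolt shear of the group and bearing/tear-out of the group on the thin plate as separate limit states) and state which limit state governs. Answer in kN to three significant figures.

Bolt shear: A_b = π·24²/4 = 452.4 mm²; R_n = 469 × 452.4 × 10 × 2 / 1000 = 4243 kN → 4243 / 2 = 2120 kN.
Bearing (1.2 l_c t F_u ≤ 2.4 d t F_u): upper limit = 2.4·24·14·430 / 1000 = 346.8 kN.
  Edge l_c = 35 − 27/2 = 21.5 → r_n = 155.3 kN; interior l_c = 75 − 27 = 48 → r_n = 346.8 kN.
  R_n,bearing = 2·155.3 + 8·346.8 = 3085 kN → 3085 / 2 = 1540 kN.
Bearing governs: 1540 kN.

1540 kN (bearing governs)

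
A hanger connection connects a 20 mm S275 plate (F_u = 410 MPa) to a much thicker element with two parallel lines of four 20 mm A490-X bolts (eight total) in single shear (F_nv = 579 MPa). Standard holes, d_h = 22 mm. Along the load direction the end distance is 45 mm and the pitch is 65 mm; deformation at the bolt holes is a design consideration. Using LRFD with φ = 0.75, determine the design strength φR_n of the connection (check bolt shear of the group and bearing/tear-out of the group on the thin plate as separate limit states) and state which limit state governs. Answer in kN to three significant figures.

Bolt shear: A_b = π·20²/4 = 314.2 mm²; R_n = 579 × 314.2 × 8 × 1 / 1000 = 1455 kN → 0.75 × 1455 = 1090 kN.
Bearing (1.2 l_c t F_u ≤ 2.4 d t F_u): upper limit = 2.4·20·20·410 / 1000 = 393.6 kN.
  Edge l_c = 45 − 22/2 = 34 → r_n = 334.6 kN; interior l_c = 65 − 22 = 43 → r_n = 393.6 kN.
  R_n,bearing = 2·334.6 + 6·393.6 = 3031 kN → 0.75 × 3031 = 2270 kN.
Bolt shear governs: 1090 kN.

1090 kN (bolt shear governs)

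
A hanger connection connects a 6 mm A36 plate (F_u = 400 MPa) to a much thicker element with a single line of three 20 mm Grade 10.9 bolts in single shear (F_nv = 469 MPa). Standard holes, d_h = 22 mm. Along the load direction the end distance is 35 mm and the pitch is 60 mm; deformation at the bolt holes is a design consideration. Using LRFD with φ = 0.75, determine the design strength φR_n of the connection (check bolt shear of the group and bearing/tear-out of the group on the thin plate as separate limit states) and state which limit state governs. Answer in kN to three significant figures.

Bolt shear: A_b = π·20²/4 = 314.2 mm²; R_n = 469 × 314.2 × 3 × 1 / 1000 = 442 kN → 0.75 × 442 = 332 kN.
Bearing (1.2 l_c t F_u ≤ 2.4 d t F_u): upper limit = 2.4·20·6·400 / 1000 = 115.2 kN.
  Edge l_c = 35 − 22/2 = 24 → r_n = 69.12 kN; interior l_c = 60 − 22 = 38 → r_n = 109.4 kN.
  R_n,bearing = 1·69.12 + 2·109.4 = 288 kN → 0.75 × 288 = 216 kN.
Bearing governs: 216 kN.

216 kN (bearing governs)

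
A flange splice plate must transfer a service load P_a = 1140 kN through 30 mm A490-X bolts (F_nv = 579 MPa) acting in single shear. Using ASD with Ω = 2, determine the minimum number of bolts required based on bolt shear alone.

6 bolts

A_b = π·30²/4 = 706.9 mm².
Per-bolt allowable strength R_n/Ω = 579 × 706.9 × 1 / 1000 / 2 = 204.6 kN.
n ≥ 1140 / 204.6 = 5.571 → use 6 bolts.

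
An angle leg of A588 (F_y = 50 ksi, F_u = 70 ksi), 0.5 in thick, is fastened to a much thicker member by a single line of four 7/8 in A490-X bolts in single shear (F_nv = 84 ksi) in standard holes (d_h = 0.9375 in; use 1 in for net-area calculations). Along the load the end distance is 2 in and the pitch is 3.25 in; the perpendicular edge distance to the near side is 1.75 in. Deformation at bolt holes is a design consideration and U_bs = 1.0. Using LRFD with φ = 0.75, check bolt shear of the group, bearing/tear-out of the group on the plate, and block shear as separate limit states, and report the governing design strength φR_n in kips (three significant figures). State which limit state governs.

152 kips (bolt shear governs)

Bolt shear: A_b = π·0.875²/4 = 0.6013 in²; R_n = 84 × 0.6013 × 4 × 1 = 202 kips → 0.75 × 202 = 152 kips.
Bearing: edge l_c = 1.531, r_n = 64.31 kips; interior l_c = 2.312, r_n = 73.5 kips; R_n = 64.31 + 3·73.5 = 284.8 kips → 214 kips.
Block shear: A_gv = 5.875, A_nv = 4.125, A_nt = 0.625 in²; R_n = min(0.6F_uA_nv, 0.6F_yA_gv) + U_bs·F_u·A_nt = 217 kips → 163 kips.
Bolt shear governs: 152 kips.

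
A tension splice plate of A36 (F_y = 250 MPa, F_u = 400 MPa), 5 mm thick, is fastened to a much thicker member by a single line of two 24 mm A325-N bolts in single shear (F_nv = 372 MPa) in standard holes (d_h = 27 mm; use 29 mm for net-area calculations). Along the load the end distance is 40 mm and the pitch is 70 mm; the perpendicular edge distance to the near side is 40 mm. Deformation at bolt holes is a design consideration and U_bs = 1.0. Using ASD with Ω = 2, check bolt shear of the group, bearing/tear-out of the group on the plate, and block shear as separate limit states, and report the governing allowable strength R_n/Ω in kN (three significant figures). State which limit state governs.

Bolt shear: A_b = π·24²/4 = 452.4 mm²; R_n = 372 × 452.4 × 2 × 1 / 1000 = 336.6 kN → 336.6 / 2 = 168 kN.
Bearing: edge l_c = 26.5, r_n = 63.6 kN; interior l_c = 43, r_n = 103.2 kN; R_n = 63.6 + 1·103.2 = 166.8 kN → 83.4 kN.
Block shear: A_gv = 550, A_nv = 332.5, A_nt = 127.5 mm²; R_n = min(0.6F_uA_nv, 0.6F_yA_gv) + U_bs·F_u·A_nt = 130.8 kN → 65.4 kN.
Block shear governs: 65.4 kN.

65.4 kN (block shear governs)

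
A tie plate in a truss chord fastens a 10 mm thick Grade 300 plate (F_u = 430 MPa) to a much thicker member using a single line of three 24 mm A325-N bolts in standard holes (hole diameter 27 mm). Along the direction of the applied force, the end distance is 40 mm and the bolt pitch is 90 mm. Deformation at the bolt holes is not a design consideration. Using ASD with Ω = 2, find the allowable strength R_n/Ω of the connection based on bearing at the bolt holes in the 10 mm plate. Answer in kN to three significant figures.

395 kN

Per bolt r_n = 1.5 l_c t F_u ≤ 3.0 d t F_u; upper limit = 3.0 × 24 × 10 × 430 / 1000 = 309.6 kN.
Edge bolt: l_c = 40 − 27/2 = 26.5 mm → 1.5 × 26.5 × 10 × 430 / 1000 = 170.9 → r_n = 170.9 kN.
Interior bolts: l_c = 90 − 27 = 63 mm → 1.5 × 63 × 10 × 430 / 1000 = 406.4 → r_n = 309.6 kN.
R_n = 1 × 170.9 + 2 × 309.6 = 790.1 kN.
Allowable strength R_n/Ω = 790.1 / 2 = 395 kN.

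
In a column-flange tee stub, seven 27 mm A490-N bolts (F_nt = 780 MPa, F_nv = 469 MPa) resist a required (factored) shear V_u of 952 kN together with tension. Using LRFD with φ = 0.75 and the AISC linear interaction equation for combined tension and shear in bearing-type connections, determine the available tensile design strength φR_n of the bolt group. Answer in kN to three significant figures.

1460 kN

A_b = π·27²/4 = 572.6 mm²; f_rv = 952 × 1000 / (7 × 572.6) = 237.5 MPa.
F'_nt = 1.3 F_nt − (F_nt / φF_nv) f_rv = 1.3·780 − (780/(0.75·469))·237.5 = 487.3 MPa, capped at F_nt → F'_nt = 487.3 MPa.
R_n = F'_nt · A_b · n = 487.3 × 572.6 × 7 / 1000 = 1953 kN.
Design strength φR_n = 0.75 × 1953 = 1460 kN.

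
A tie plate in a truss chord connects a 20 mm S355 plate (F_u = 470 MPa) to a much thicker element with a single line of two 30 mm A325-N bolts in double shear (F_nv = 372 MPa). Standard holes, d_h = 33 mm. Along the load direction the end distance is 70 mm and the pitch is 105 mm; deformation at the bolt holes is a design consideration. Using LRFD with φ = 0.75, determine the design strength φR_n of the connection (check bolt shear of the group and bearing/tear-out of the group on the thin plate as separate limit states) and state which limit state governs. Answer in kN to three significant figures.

789 kN (bolt shear governs)

Bolt shear: A_b = π·30²/4 = 706.9 mm²; R_n = 372 × 706.9 × 2 × 2 / 1000 = 1052 kN → 0.75 × 1052 = 789 kN.
Bearing (1.2 l_c t F_u ≤ 2.4 d t F_u): upper limit = 2.4·30·20·470 / 1000 = 676.8 kN.
  Edge l_c = 70 − 33/2 = 53.5 → r_n = 603.5 kN; interior l_c = 105 − 33 = 72 → r_n = 676.8 kN.
  R_n,bearing = 1·603.5 + 1·676.8 = 1280 kN → 0.75 × 1280 = 960 kN.
Bolt shear governs: 789 kN.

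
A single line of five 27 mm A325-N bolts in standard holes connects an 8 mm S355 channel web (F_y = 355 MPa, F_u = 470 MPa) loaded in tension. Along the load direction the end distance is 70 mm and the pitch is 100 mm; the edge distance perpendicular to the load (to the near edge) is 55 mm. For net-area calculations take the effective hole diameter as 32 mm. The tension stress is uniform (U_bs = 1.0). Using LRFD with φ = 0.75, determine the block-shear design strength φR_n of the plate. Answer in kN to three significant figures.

Shear plane L_v = 70 + 4·100 = 470 mm; A_gv = 470 × 8 = 3760 mm².
A_nv = (470 − 4.5·32) × 8 = 2608 mm².
A_nt = (55 − 0.5·32) × 8 = 312 mm².
0.6 F_u A_nv = 735.5 kN; 0.6 F_y A_gv = 800.9 kN → shear rupture governs the shear term.
R_n = 735.5 + 1.0 × 470 × 312 / 1000 = 882.1 kN.
Design strength φR_n = 0.75 × 882.1 = 662 kN.

662 kN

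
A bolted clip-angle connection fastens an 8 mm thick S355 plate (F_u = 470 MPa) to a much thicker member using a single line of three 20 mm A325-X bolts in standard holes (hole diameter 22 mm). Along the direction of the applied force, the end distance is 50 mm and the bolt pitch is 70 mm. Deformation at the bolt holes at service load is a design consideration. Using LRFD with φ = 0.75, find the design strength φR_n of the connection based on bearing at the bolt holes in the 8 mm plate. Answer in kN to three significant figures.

403 kN

Per bolt r_n = 1.2 l_c t F_u ≤ 2.4 d t F_u; upper limit = 2.4 × 20 × 8 × 470 / 1000 = 180.5 kN.
Edge bolt: l_c = 50 − 22/2 = 39 mm → 1.2 × 39 × 8 × 470 / 1000 = 176 → r_n = 176 kN.
Interior bolts: l_c = 70 − 22 = 48 mm → 1.2 × 48 × 8 × 470 / 1000 = 216.6 → r_n = 180.5 kN.
R_n = 1 × 176 + 2 × 180.5 = 536.9 kN.
Design strength φR_n = 0.75 × 536.9 = 403 kN.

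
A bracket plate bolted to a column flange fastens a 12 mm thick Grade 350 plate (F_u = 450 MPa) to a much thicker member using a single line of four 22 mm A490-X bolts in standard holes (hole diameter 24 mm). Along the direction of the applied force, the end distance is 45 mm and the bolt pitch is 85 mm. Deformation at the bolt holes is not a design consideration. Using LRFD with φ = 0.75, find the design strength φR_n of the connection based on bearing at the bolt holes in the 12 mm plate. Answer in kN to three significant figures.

1000 kN

Per bolt r_n = 1.5 l_c t F_u ≤ 3.0 d t F_u; upper limit = 3.0 × 22 × 12 × 450 / 1000 = 356.4 kN.
Edge bolt: l_c = 45 − 24/2 = 33 mm → 1.5 × 33 × 12 × 450 / 1000 = 267.3 → r_n = 267.3 kN.
Interior bolts: l_c = 85 − 24 = 61 mm → 1.5 × 61 × 12 × 450 / 1000 = 494.1 → r_n = 356.4 kN.
R_n = 1 × 267.3 + 3 × 356.4 = 1336 kN.
Design strength φR_n = 0.75 × 1336 = 1000 kN.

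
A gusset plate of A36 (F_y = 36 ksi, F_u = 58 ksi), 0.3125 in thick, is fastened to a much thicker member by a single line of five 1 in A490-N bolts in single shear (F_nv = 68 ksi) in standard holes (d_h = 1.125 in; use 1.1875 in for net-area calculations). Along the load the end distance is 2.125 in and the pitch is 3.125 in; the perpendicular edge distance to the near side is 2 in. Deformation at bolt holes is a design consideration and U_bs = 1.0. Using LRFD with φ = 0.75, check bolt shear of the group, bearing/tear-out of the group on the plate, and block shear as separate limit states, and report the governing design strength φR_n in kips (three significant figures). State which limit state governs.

93.2 kips (block shear governs)

Bolt shear: A_b = π·1²/4 = 0.7854 in²; R_n = 68 × 0.7854 × 5 × 1 = 267 kips → 0.75 × 267 = 200 kips.
Bearing: edge l_c = 1.562, r_n = 33.98 kips; interior l_c = 2, r_n = 43.5 kips; R_n = 33.98 + 4·43.5 = 208 kips → 156 kips.
Block shear: A_gv = 4.57, A_nv = 2.9, A_nt = 0.4395 in²; R_n = min(0.6F_uA_nv, 0.6F_yA_gv) + U_bs·F_u·A_nt = 124.2 kips → 93.2 kips.
Block shear governs: 93.2 kips.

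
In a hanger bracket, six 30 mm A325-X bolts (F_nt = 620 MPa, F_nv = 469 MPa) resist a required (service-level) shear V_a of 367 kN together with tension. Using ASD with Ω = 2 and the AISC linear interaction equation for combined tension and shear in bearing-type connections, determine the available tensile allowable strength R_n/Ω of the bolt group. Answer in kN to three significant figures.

A_b = π·30²/4 = 706.9 mm²; f_rv = 367 × 1000 / (6 × 706.9) = 86.53 MPa.
F'_nt = 1.3 F_nt − (Ω F_nt / F_nv) f_rv = 1.3·620 − (2·620/469)·86.53 = 577.2 MPa, capped at F_nt → F'_nt = 577.2 MPa.
R_n = F'_nt · A_b · n = 577.2 × 706.9 × 6 / 1000 = 2448 kN.
Allowable strength R_n/Ω = 2448 / 2 = 1220 kN.

1220 kN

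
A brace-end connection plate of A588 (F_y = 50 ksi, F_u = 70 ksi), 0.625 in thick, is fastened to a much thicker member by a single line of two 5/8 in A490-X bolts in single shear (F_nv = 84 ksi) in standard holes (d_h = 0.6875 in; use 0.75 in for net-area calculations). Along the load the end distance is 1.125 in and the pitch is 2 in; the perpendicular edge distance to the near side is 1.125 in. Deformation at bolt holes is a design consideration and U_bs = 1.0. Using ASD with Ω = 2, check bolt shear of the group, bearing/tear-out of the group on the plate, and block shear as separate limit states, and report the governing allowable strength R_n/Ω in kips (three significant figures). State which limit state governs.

25.8 kips (bolt shear governs)

Bolt shear: A_b = π·0.625²/4 = 0.3068 in²; R_n = 84 × 0.3068 × 2 × 1 = 51.54 kips → 51.54 / 2 = 25.8 kips.
Bearing: edge l_c = 0.7812, r_n = 41.02 kips; interior l_c = 1.312, r_n = 65.62 kips; R_n = 41.02 + 1·65.62 = 106.6 kips → 53.3 kips.
Block shear: A_gv = 1.953, A_nv = 1.25, A_nt = 0.4688 in²; R_n = min(0.6F_uA_nv, 0.6F_yA_gv) + U_bs·F_u·A_nt = 85.31 kips → 42.7 kips.
Bolt shear governs: 25.8 kips.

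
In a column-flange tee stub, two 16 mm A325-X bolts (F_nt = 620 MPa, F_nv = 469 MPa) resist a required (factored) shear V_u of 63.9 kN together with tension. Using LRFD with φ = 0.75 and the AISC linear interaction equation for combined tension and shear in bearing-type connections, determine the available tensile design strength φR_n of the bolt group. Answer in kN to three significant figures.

A_b = π·16²/4 = 201.1 mm²; f_rv = 63.9 × 1000 / (2 × 201.1) = 158.9 MPa.
F'_nt = 1.3 F_nt − (F_nt / φF_nv) f_rv = 1.3·620 − (620/(0.75·469))·158.9 = 525.9 MPa, capped at F_nt → F'_nt = 525.9 MPa.
R_n = F'_nt · A_b · n = 525.9 × 201.1 × 2 / 1000 = 211.5 kN.
Design strength φR_n = 0.75 × 211.5 = 159 kN.

159 kN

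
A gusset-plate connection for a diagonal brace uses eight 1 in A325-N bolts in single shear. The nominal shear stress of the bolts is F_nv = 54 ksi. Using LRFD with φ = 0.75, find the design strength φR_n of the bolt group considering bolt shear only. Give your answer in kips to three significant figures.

A_b = π × 1² / 4 = 0.7854 in².
R_n = F_nv · A_b · n · n_s = 54 × 0.7854 × 8 × 1 = 339.3 kips.
Design strength φR_n = 0.75 × 339.3 = 254 kips.

254 kips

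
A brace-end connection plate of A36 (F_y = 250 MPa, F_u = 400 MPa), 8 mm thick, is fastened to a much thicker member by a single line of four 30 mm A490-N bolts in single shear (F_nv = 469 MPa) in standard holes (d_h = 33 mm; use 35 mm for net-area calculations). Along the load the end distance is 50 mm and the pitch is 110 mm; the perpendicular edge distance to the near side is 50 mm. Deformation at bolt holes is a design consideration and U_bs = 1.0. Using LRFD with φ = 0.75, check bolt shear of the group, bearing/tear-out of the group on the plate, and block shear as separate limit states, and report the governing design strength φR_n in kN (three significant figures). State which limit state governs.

420 kN (block shear governs)

Bolt shear: A_b = π·30²/4 = 706.9 mm²; R_n = 469 × 706.9 × 4 × 1 / 1000 = 1326 kN → 0.75 × 1326 = 995 kN.
Bearing: edge l_c = 33.5, r_n = 128.6 kN; interior l_c = 77, r_n = 230.4 kN; R_n = 128.6 + 3·230.4 = 819.8 kN → 615 kN.
Block shear: A_gv = 3040, A_nv = 2060, A_nt = 260 mm²; R_n = min(0.6F_uA_nv, 0.6F_yA_gv) + U_bs·F_u·A_nt = 560 kN → 420 kN.
Block shear governs: 420 kN.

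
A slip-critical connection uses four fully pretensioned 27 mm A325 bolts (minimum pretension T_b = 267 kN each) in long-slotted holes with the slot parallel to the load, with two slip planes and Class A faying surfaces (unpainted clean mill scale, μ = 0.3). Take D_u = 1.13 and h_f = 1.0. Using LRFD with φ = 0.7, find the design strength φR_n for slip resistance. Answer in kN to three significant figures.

507 kN

R_n = μ · D_u · h_f · T_b · n_s · n_b = 0.3 × 1.13 × 1.0 × 267 × 2 × 4 = 724.1 kN.
Design strength φR_n = 0.7 × 724.1 = 507 kN.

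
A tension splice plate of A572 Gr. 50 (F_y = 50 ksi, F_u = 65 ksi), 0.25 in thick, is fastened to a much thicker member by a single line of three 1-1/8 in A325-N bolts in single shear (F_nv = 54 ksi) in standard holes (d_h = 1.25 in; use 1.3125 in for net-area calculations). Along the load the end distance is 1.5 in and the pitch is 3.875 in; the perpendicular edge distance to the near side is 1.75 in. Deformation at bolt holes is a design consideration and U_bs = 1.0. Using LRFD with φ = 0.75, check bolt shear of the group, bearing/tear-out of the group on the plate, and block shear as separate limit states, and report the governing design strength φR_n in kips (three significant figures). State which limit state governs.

Bolt shear: A_b = π·1.125²/4 = 0.994 in²; R_n = 54 × 0.994 × 3 × 1 = 161 kips → 0.75 × 161 = 121 kips.
Bearing: edge l_c = 0.875, r_n = 17.06 kips; interior l_c = 2.625, r_n = 43.87 kips; R_n = 17.06 + 2·43.87 = 104.8 kips → 78.6 kips.
Block shear: A_gv = 2.312, A_nv = 1.492, A_nt = 0.2734 in²; R_n = min(0.6F_uA_nv, 0.6F_yA_gv) + U_bs·F_u·A_nt = 75.97 kips → 57 kips.
Block shear governs: 57 kips.

57 kips (block shear governs)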